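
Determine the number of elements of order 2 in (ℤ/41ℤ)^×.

1

φ(41) = 41 − 1 = 40 = 2^3 · 5.
Since (Z/41Z)^× is cyclic of order 40, the number of elements of order d is φ(d) when d | 40 and 0 otherwise.
2 | 40, and φ(2) = 2 − 1 = 1.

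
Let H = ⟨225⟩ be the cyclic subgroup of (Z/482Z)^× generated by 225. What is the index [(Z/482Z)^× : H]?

80

The order of 225 must divide φ(482) = φ(2)·φ(241) = 1·240 = 240 = 2^4 · 3 · 5.
Divisors of 240: 1, 2, 3, 4, 5, 6, 8, 10, 12, 15, 16, 20, 24, 30, 40, 48, 60, 80, 120, 240.
Test each divisor d:
225^1 ≡ 225 (mod 482)
225^2 ≡ 15 (mod 482)
225^3 ≡ 1 (mod 482) ✓
The order of 225 is 3, so the subgroup it generates has 3 elements.
Index = |(Z/482Z)^×| / |⟨225⟩| = 240 / 3 = 80.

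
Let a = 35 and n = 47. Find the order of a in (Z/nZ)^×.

46

ord(35) | φ(47) = 47 − 1 = 46 = 2 · 23.
Divisors of 46: 1, 2, 23, 46.
Test each divisor d:
35^1 ≡ 35 (mod 47)
35^2 ≡ 3 (mod 47)
35^23 ≡ 46 (mod 47)
35^46 ≡ 1 (mod 47) ✓
The smallest such exponent is 46, so the order of 35 is 46.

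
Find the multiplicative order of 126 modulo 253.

ord(126) | φ(253) = φ(11·23) = (11−1)·(23−1) = 10·22 = 220 = 2^2 · 5 · 11.
Divisors of 220: 1, 2, 4, 5, 10, 11, 20, 22, 44, 55, 110, 220.
Compute 126^d (mod 253) for the divisors d until we hit 1:
126^1 ≡ 126
126^2 ≡ 190
126^4 ≡ 174
126^5 ≡ 166
126^10 ≡ 232
126^11 ≡ 137
126^20 ≡ 188
126^22 ≡ 47
126^44 ≡ 185
126^55 ≡ 45
126^110 ≡ 1
Therefore the multiplicative order of 126 modulo 253 is 110.

110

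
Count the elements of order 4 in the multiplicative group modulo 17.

2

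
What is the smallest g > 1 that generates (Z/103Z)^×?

5

φ(103) = 103 − 1 = 102 = 2 · 3 · 17.
g is a primitive root iff g^(102/q) ≢ 1 (mod 103) for each prime q ∈ {2, 3, 17}.
g = 2: 2^51 ≡ 1 — hits 1, so not a primitive root.
g = 3: 3^51 ≡ 102; 3^34 ≡ 1 — hits 1, so not a primitive root.
g = 4: 4^51 ≡ 1 — hits 1, so not a primitive root.
g = 5: 5^51 ≡ 102; 5^34 ≡ 56; 5^6 ≡ 72 — none is 1, so 5 is a primitive root.
Hence the least primitive root of 103 is 5.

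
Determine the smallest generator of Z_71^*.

φ(71) = 71 − 1 = 70 = 2 · 5 · 7.
g is a primitive root iff g^(70/q) ≢ 1 (mod 71) for each prime q ∈ {2, 5, 7}.
g = 2: 2^35 ≡ 1 — hits 1, so not a primitive root.
g = 3: 3^35 ≡ 1 — hits 1, so not a primitive root.
g = 4: 4^35 ≡ 1 — hits 1, so not a primitive root.
g = 5: 5^35 ≡ 1 — hits 1, so not a primitive root.
g = 6: 6^35 ≡ 1 — hits 1, so not a primitive root.
g = 7: 7^35 ≡ 70; 7^14 ≡ 54; 7^10 ≡ 45 — none is 1, so 7 is a primitive root.
The smallest primitive root modulo 71 is 7.

7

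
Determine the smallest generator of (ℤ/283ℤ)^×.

3

φ(283) = 283 − 1 = 282 = 2 · 3 · 47.
g is a primitive root iff g^(282/q) ≢ 1 (mod 283) for each prime q ∈ {2, 3, 47}.
g = 2: 2^141 ≡ 282; 2^94 ≡ 1 — hits 1, so not a primitive root.
g = 3: 3^141 ≡ 282; 3^94 ≡ 238; 3^6 ≡ 163 — none is 1, so 3 is a primitive root.
Hence the least primitive root of 283 is 3.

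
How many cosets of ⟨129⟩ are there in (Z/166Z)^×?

1

ord(129) | φ(166) = φ(2)·φ(83) = 1·82 = 82 = 2 · 41.
Divisors of 82: 1, 2, 41, 82.
Check 129^d mod 166 for each divisor in increasing order:
129^1 ≡ 129 (mod 166)
129^2 ≡ 41 (mod 166)
129^41 ≡ 165 (mod 166)
129^82 ≡ 1 (mod 166) ✓
Thus |⟨129⟩| = ord(129) = 82.
Index = |(Z/166Z)^×| / |⟨129⟩| = 82 / 82 = 1.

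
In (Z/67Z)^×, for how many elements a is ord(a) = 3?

2

φ(67) = 67 − 1 = 66 = 2 · 3 · 11.
Since (Z/67Z)^× is cyclic of order 66, the number of elements of order d is φ(d) when d | 66 and 0 otherwise.
3 | 66, and φ(3) = 3 − 1 = 2.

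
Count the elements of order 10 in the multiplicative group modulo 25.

4

φ(25) = φ(5^2) = 5·(5−1) = 20 = 2^2 · 5.
In a cyclic group of order 20, there are φ(d) elements of order d for each divisor d of 20, and zero for non-divisors.
10 = 2 · 5 divides 20, and φ(10) = 4.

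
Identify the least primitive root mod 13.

2

φ(13) = 13 − 1 = 12 = 2^2 · 3.
Test candidates g = 2, 3, … against the prime factors q ∈ {2, 3} of φ(13): g is a generator iff g^(12/q) ≢ 1 for every such q.
g = 2: 2^6 ≡ 12; 2^4 ≡ 3 — none is 1, so 2 is a primitive root.
The smallest primitive root modulo 13 is 2.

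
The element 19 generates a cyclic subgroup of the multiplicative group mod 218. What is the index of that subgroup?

3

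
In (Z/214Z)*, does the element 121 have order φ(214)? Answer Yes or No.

No

φ(214) = φ(2)·φ(107) = 1·106 = 106 = 2 · 53.
121 is a primitive root mod 214 iff 121^(φ(214)/q) ≢ 1 for every prime q | φ(214), i.e. q ∈ {2, 53}.
121^53 ≡ 1 (mod 214)  [q = 2: ≡ 1 ✗]
121^2 ≡ 89 (mod 214)  [q = 53: ≢ 1 ✓]
121^53 ≡ 1 shows ord(121) | 53, strictly less than φ(214); not a primitive root.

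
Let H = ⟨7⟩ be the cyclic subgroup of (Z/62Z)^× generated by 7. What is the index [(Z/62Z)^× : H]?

The order of 7 must divide φ(62) = φ(2)·φ(31) = 1·30 = 30 = 2 · 3 · 5.
Divisors of 30: 1, 2, 3, 5, 6, 10, 15, 30.
Compute 7^d (mod 62) for the divisors d until we hit 1:
7^1 ≡ 7
7^2 ≡ 49
7^3 ≡ 33
7^5 ≡ 5
7^6 ≡ 35
7^10 ≡ 25
7^15 ≡ 1
So ord_62(7) = 15, hence |⟨7⟩| = 15.
[(Z/62Z)^× : ⟨7⟩] = 30/15 = 2.

2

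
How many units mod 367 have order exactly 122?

φ(367) = 367 − 1 = 366 = 2 · 3 · 61.
Since (Z/367Z)^× is cyclic of order 366, the number of elements of order d is φ(d) when d | 366 and 0 otherwise.
122 = 2 · 61 divides 366, and φ(122) = 60.

60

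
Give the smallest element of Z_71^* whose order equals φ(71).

7

φ(71) = 71 − 1 = 70 = 2 · 5 · 7.
Test candidates g = 2, 3, … against the prime factors q ∈ {2, 5, 7} of φ(71): g is a generator iff g^(70/q) ≢ 1 for every such q.
g = 2: 2^35 ≡ 1 — hits 1, so not a primitive root.
g = 3: 3^35 ≡ 1 — hits 1, so not a primitive root.
g = 4: 4^35 ≡ 1 — hits 1, so not a primitive root.
g = 5: 5^35 ≡ 1 — hits 1, so not a primitive root.
g = 6: 6^35 ≡ 1 — hits 1, so not a primitive root.
g = 7: 7^35 ≡ 70; 7^14 ≡ 54; 7^10 ≡ 45 — none is 1, so 7 is a primitive root.
The smallest primitive root modulo 71 is 7.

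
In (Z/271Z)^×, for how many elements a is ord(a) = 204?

0

φ(271) = 271 − 1 = 270 = 2 · 3^3 · 5.
In a cyclic group of order 270, there are φ(d) elements of order d for each divisor d of 270, and zero for non-divisors.
204 does not divide 270, so no element of (Z/271Z)^× has order 204.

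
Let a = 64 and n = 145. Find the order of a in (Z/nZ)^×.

ord(64) | φ(145) = φ(5·29) = (5−1)·(29−1) = 4·28 = 112 = 2^4 · 7.
Divisors of 112: 1, 2, 4, 7, 8, 14, 16, 28, 56, 112.
Compute 64^d (mod 145) for the divisors d until we hit 1:
64^1 ≡ 64
64^2 ≡ 36
64^4 ≡ 136
64^7 ≡ 144
64^8 ≡ 81
64^14 ≡ 1
Hence ord(64) = 14.

14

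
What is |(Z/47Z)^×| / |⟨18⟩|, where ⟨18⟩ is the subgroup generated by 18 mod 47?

ord(18) | φ(47) = 47 − 1 = 46 = 2 · 23.
Divisors of 46: 1, 2, 23, 46.
Test each divisor d:
18^1 ≡ 18 (mod 47)
18^2 ≡ 42 (mod 47)
18^23 ≡ 1 (mod 47) ✓
Thus |⟨18⟩| = ord(18) = 23.
[(Z/47Z)^× : ⟨18⟩] = 46/23 = 2.

2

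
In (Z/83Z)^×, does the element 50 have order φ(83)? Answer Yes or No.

Yes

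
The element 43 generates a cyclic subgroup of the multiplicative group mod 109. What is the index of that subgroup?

6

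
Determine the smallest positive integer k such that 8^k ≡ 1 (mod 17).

ord(8) | φ(17) = 17 − 1 = 16 = 2^4.
Divisors of 16: 1, 2, 4, 8, 16.
Evaluate successive powers at the divisors of 16:
8^1 ≡ 8 (mod 17)
8^2 ≡ 13 (mod 17)
8^4 ≡ 16 (mod 17)
8^8 ≡ 1 (mod 17) ✓
The smallest such exponent is 8, so the order of 8 is 8.

8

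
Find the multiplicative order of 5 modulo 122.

30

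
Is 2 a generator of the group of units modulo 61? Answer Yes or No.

φ(61) = 61 − 1 = 60 = 2^2 · 3 · 5.
An element g generates (Z/61Z)^× iff g^(60/q) ≢ 1 (mod 61) for each prime q ∈ {2, 3, 5}.
2^30 ≡ 60 (mod 61)  [q = 2: ≢ 1 ✓]
2^20 ≡ 47 (mod 61)  [q = 3: ≢ 1 ✓]
2^12 ≡ 9 (mod 61)  [q = 5: ≢ 1 ✓]
None equal 1, so ord_61(2) = 60: 2 is a primitive root.

Yes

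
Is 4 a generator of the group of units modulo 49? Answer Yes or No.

φ(49) = φ(7^2) = 7·(7−1) = 42 = 2 · 3 · 7.
Test 4^(42/q) mod 49 for each prime factor q of 42:
4^21 ≡ 1 (mod 49)  [q = 2: ≡ 1 ✗]
4^14 ≡ 30 (mod 49)  [q = 3: ≢ 1 ✓]
4^6 ≡ 29 (mod 49)  [q = 7: ≢ 1 ✓]
The check at q = 2 fails, so 4 generates a proper subgroup.

No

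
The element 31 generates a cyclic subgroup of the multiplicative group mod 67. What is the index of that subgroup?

1

ord(31) | φ(67) = 67 − 1 = 66 = 2 · 3 · 11.
Divisors of 66: 1, 2, 3, 6, 11, 22, 33, 66.
Evaluate successive powers at the divisors of 66:
31^1 ≡ 31 (mod 67)
31^2 ≡ 23 (mod 67)
31^3 ≡ 43 (mod 67)
31^6 ≡ 40 (mod 67)
31^11 ≡ 30 (mod 67)
31^22 ≡ 29 (mod 67)
31^33 ≡ 66 (mod 67)
31^66 ≡ 1 (mod 67) ✓
The order of 31 is 66, so the subgroup it generates has 66 elements.
The index is φ(67) / ord(31) = 66 / 66 = 1.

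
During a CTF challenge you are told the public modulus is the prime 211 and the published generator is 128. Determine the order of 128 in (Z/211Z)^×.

30

ord(128) | φ(211) = 211 − 1 = 210 = 2 · 3 · 5 · 7.
Divisors of 210: 1, 2, 3, 5, 6, 7, 10, 14, 15, 21, 30, 35, 42, 70, 105, 210.
Compute 128^d (mod 211) for the divisors d until we hit 1:
128^1 ≡ 128
128^2 ≡ 137
128^3 ≡ 23
128^5 ≡ 197
128^6 ≡ 107
128^7 ≡ 192
128^10 ≡ 196
128^14 ≡ 150
128^15 ≡ 210
128^21 ≡ 104
128^30 ≡ 1
The smallest such exponent is 30, so the order of 128 is 30.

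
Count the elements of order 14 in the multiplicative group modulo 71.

6

φ(71) = 71 − 1 = 70 = 2 · 5 · 7.
In a cyclic group of order 70, there are φ(d) elements of order d for each divisor d of 70, and zero for non-divisors.
14 = 2 · 7 divides 70, and φ(14) = 6.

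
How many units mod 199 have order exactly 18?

φ(199) = 199 − 1 = 198 = 2 · 3^2 · 11.
In a cyclic group of order 198, there are φ(d) elements of order d for each divisor d of 198, and zero for non-divisors.
18 = 2 · 3^2 divides 198, and φ(18) = 6.

6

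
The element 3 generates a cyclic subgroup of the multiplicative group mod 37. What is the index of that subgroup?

2

Since 3 ∈ (Z/37Z)^×, its order divides φ(37) = 37 − 1 = 36 = 2^2 · 3^2.
Divisors of 36: 1, 2, 3, 4, 6, 9, 12, 18, 36.
Test each divisor d:
3^1 ≡ 3 (mod 37)
3^2 ≡ 9 (mod 37)
3^3 ≡ 27 (mod 37)
3^4 ≡ 7 (mod 37)
3^6 ≡ 26 (mod 37)
3^9 ≡ 36 (mod 37)
3^12 ≡ 10 (mod 37)
3^18 ≡ 1 (mod 37) ✓
So ord_37(3) = 18, hence |⟨3⟩| = 18.
Index = |(Z/37Z)^×| / |⟨3⟩| = 36 / 18 = 2.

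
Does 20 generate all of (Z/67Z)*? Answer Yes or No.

φ(67) = 67 − 1 = 66 = 2 · 3 · 11.
An element g generates (Z/67Z)^× iff g^(66/q) ≢ 1 (mod 67) for each prime q ∈ {2, 3, 11}.
20^33 ≡ 66 (mod 67)  [q = 2: ≢ 1 ✓]
20^22 ≡ 29 (mod 67)  [q = 3: ≢ 1 ✓]
20^6 ≡ 59 (mod 67)  [q = 11: ≢ 1 ✓]
All checks pass, so 20 has order 66 and is a primitive root modulo 67.

Yes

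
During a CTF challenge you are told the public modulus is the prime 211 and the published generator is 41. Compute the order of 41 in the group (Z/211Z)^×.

Since 41 ∈ (Z/211Z)^×, its order divides φ(211) = 211 − 1 = 210 = 2 · 3 · 5 · 7.
Divisors of 210: 1, 2, 3, 5, 6, 7, 10, 14, 15, 21, 30, 35, 42, 70, 105, 210.
Test each divisor d:
41^1 ≡ 41 (mod 211)
41^2 ≡ 204 (mod 211)
41^3 ≡ 135 (mod 211)
41^5 ≡ 110 (mod 211)
41^6 ≡ 79 (mod 211)
41^7 ≡ 74 (mod 211)
41^10 ≡ 73 (mod 211)
41^14 ≡ 201 (mod 211)
41^15 ≡ 12 (mod 211)
41^21 ≡ 104 (mod 211)
41^30 ≡ 144 (mod 211)
41^35 ≡ 15 (mod 211)
41^42 ≡ 55 (mod 211)
41^70 ≡ 14 (mod 211)
41^105 ≡ 210 (mod 211)
41^210 ≡ 1 (mod 211) ✓
So ord_211(41) = 210.

210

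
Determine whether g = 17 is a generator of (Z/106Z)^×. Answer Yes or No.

φ(106) = φ(2)·φ(53) = 1·52 = 52 = 2^2 · 13.
Test 17^(52/q) mod 106 for each prime factor q of 52:
17^26 ≡ 1 (mod 106)  [q = 2: ≡ 1 ✗]
17^4 ≡ 99 (mod 106)  [q = 13: ≢ 1 ✓]
The check at q = 2 fails, so 17 generates a proper subgroup.

No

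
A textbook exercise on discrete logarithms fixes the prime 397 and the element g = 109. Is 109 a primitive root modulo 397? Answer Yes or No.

Yes

φ(397) = 397 − 1 = 396 = 2^2 · 3^2 · 11.
109 is a primitive root mod 397 iff 109^(φ(397)/q) ≢ 1 for every prime q | φ(397), i.e. q ∈ {2, 3, 11}.
109^198 ≡ 396 (mod 397)  [q = 2: ≢ 1 ✓]
109^132 ≡ 362 (mod 397)  [q = 3: ≢ 1 ✓]
109^36 ≡ 273 (mod 397)  [q = 11: ≢ 1 ✓]
Every test exponent gives a nontrivial residue, hence 109 generates the full group.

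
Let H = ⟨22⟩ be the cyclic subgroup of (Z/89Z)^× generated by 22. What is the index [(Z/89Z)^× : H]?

4

By Lagrange's theorem, ord_89(22) divides φ(89) = 89 − 1 = 88 = 2^3 · 11.
Divisors of 88: 1, 2, 4, 8, 11, 22, 44, 88.
Check 22^d mod 89 for each divisor in increasing order:
22^1 ≡ 22 (mod 89)
22^2 ≡ 39 (mod 89)
22^4 ≡ 8 (mod 89)
22^8 ≡ 64 (mod 89)
22^11 ≡ 88 (mod 89)
22^22 ≡ 1 (mod 89) ✓
Thus |⟨22⟩| = ord(22) = 22.
Index = |(Z/89Z)^×| / |⟨22⟩| = 88 / 22 = 4.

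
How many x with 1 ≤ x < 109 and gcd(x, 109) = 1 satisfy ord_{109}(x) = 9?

φ(109) = 109 − 1 = 108 = 2^2 · 3^3.
In a cyclic group of order 108, there are φ(d) elements of order d for each divisor d of 108, and zero for non-divisors.
9 = 3^2 divides 108, and φ(9) = 6.

6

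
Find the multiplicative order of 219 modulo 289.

136

By Lagrange's theorem, ord_289(219) divides φ(289) = φ(17^2) = 17·(17−1) = 272 = 2^4 · 17.
Divisors of 272: 1, 2, 4, 8, 16, 17, 34, 68, 136, 272.
Evaluate successive powers at the divisors of 272:
219^1 ≡ 219
219^2 ≡ 276
219^4 ≡ 169
219^8 ≡ 239
219^16 ≡ 188
219^17 ≡ 134
219^34 ≡ 38
219^68 ≡ 288
219^136 ≡ 1
So ord_289(219) = 136.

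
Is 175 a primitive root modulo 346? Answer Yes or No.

Yes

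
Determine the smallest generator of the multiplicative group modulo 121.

2

φ(121) = φ(11^2) = 11·(11−1) = 110 = 2 · 5 · 11.
Test candidates g = 2, 3, … against the prime factors q ∈ {2, 5, 11} of φ(121): g is a generator iff g^(110/q) ≢ 1 for every such q.
g = 2: 2^55 ≡ 120; 2^22 ≡ 81; 2^10 ≡ 56 — none is 1, so 2 is a primitive root.
The smallest primitive root modulo 121 is 2.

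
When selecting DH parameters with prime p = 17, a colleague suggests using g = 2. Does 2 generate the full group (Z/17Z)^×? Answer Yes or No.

No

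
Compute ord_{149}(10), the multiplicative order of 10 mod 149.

148

By Lagrange's theorem, ord_149(10) divides φ(149) = 149 − 1 = 148 = 2^2 · 37.
Divisors of 148: 1, 2, 4, 37, 74, 148.
Evaluate successive powers at the divisors of 148:
10^1 ≡ 10
10^2 ≡ 100
10^4 ≡ 17
10^37 ≡ 105
10^74 ≡ 148
10^148 ≡ 1
Hence ord(10) = 148.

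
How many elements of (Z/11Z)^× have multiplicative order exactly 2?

1

φ(11) = 11 − 1 = 10 = 2 · 5.
(Z/11Z)^× is cyclic (|G| = 10); a cyclic group of order m has exactly φ(d) elements of each order d | m, and none otherwise.
2 | 10, and φ(2) = 2 − 1 = 1.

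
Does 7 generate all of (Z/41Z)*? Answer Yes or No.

φ(41) = 41 − 1 = 40 = 2^3 · 5.
Test 7^(40/q) mod 41 for each prime factor q of 40:
7^20 ≡ 40 (mod 41)  [q = 2: ≢ 1 ✓]
7^8 ≡ 37 (mod 41)  [q = 5: ≢ 1 ✓]
None equal 1, so ord_41(7) = 40: 7 is a primitive root.

Yes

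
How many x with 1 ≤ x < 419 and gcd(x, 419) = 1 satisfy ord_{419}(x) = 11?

10

φ(419) = 419 − 1 = 418 = 2 · 11 · 19.
(Z/419Z)^× is cyclic (|G| = 418); a cyclic group of order m has exactly φ(d) elements of each order d | m, and none otherwise.
11 | 418, and φ(11) = 11 − 1 = 10.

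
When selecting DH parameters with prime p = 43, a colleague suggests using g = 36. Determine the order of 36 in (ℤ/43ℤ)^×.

3

The order of 36 must divide φ(43) = 43 − 1 = 42 = 2 · 3 · 7.
Divisors of 42: 1, 2, 3, 6, 7, 14, 21, 42.
Compute 36^d (mod 43) for the divisors d until we hit 1:
36^1 ≡ 36
36^2 ≡ 6
36^3 ≡ 1
So ord_43(36) = 3.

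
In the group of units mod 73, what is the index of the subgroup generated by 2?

8

The order of 2 must divide φ(73) = 73 − 1 = 72 = 2^3 · 3^2.
Divisors of 72: 1, 2, 3, 4, 6, 8, 9, 12, 18, 24, 36, 72.
Evaluate successive powers at the divisors of 72:
2^1 ≡ 2
2^2 ≡ 4
2^3 ≡ 8
2^4 ≡ 16
2^6 ≡ 64
2^8 ≡ 37
2^9 ≡ 1
The order of 2 is 9, so the subgroup it generates has 9 elements.
[(Z/73Z)^× : ⟨2⟩] = 72/9 = 8.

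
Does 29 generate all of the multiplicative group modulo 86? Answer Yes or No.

Yes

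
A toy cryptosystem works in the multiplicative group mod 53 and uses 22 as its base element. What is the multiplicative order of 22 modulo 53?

52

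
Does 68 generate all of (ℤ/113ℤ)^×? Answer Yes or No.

Yes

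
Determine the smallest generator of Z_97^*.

5

φ(97) = 97 − 1 = 96 = 2^5 · 3.
Test candidates g = 2, 3, … against the prime factors q ∈ {2, 3} of φ(97): g is a generator iff g^(96/q) ≢ 1 for every such q.
g = 2: 2^48 ≡ 1 — hits 1, so not a primitive root.
g = 3: 3^48 ≡ 1 — hits 1, so not a primitive root.
g = 4: 4^48 ≡ 1 — hits 1, so not a primitive root.
g = 5: 5^48 ≡ 96; 5^32 ≡ 35 — none is 1, so 5 is a primitive root.
Hence the least primitive root of 97 is 5.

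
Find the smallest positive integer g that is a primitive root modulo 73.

φ(73) = 73 − 1 = 72 = 2^3 · 3^2.
g is a primitive root iff g^(72/q) ≢ 1 (mod 73) for each prime q ∈ {2, 3}.
g = 2: 2^36 ≡ 1 — hits 1, so not a primitive root.
g = 3: 3^36 ≡ 1 — hits 1, so not a primitive root.
g = 4: 4^36 ≡ 1 — hits 1, so not a primitive root.
g = 5: 5^36 ≡ 72; 5^24 ≡ 8 — none is 1, so 5 is a primitive root.
Hence the least primitive root of 73 is 5.

5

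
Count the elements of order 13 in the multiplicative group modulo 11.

0

φ(11) = 11 − 1 = 10 = 2 · 5.
Since (Z/11Z)^× is cyclic of order 10, the number of elements of order d is φ(d) when d | 10 and 0 otherwise.
Here 10 is not a multiple of 13, so there are no elements of order 13.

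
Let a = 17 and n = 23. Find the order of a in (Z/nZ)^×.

22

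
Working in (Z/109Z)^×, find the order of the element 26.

The order of 26 must divide φ(109) = 109 − 1 = 108 = 2^2 · 3^3.
Divisors of 108: 1, 2, 3, 4, 6, 9, 12, 18, 27, 36, 54, 108.
Evaluate successive powers at the divisors of 108:
26^1 ≡ 26
26^2 ≡ 22
26^3 ≡ 27
26^4 ≡ 48
26^6 ≡ 75
26^9 ≡ 63
26^12 ≡ 66
26^18 ≡ 45
26^27 ≡ 1
Hence ord(26) = 27.

27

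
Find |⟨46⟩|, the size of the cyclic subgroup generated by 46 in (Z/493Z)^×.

Since 46 ∈ (Z/493Z)^×, its order divides φ(493) = φ(17·29) = (17−1)·(29−1) = 16·28 = 448 = 2^6 · 7.
Divisors of 448: 1, 2, 4, 7, 8, 14, 16, 28, 32, 56, 64, 112, 224, 448.
Evaluate successive powers at the divisors of 448:
46^1 ≡ 46
46^2 ≡ 144
46^4 ≡ 30
46^7 ≡ 41
46^8 ≡ 407
46^14 ≡ 202
46^16 ≡ 1
Hence ord(46) = 16.

16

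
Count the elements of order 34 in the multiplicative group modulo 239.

φ(239) = 239 − 1 = 238 = 2 · 7 · 17.
Since (Z/239Z)^× is cyclic of order 238, the number of elements of order d is φ(d) when d | 238 and 0 otherwise.
34 = 2 · 17 divides 238, and φ(34) = 16.

16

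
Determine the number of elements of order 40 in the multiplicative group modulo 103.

φ(103) = 103 − 1 = 102 = 2 · 3 · 17.
Since (Z/103Z)^× is cyclic of order 102, the number of elements of order d is φ(d) when d | 102 and 0 otherwise.
40 does not divide 102, so no element of (Z/103Z)^× has order 40.

0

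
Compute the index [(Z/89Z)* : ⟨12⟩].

11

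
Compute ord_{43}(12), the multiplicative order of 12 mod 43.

42

By Lagrange's theorem, ord_43(12) divides φ(43) = 43 − 1 = 42 = 2 · 3 · 7.
Divisors of 42: 1, 2, 3, 6, 7, 14, 21, 42.
Test each divisor d:
12^1 ≡ 12
12^2 ≡ 15
12^3 ≡ 8
12^6 ≡ 21
12^7 ≡ 37
12^14 ≡ 36
12^21 ≡ 42
12^42 ≡ 1
The smallest such exponent is 42, so the order of 12 is 42.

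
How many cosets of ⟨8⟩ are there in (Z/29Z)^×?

1

By Lagrange's theorem, ord_29(8) divides φ(29) = 29 − 1 = 28 = 2^2 · 7.
Divisors of 28: 1, 2, 4, 7, 14, 28.
Evaluate successive powers at the divisors of 28:
8^1 ≡ 8
8^2 ≡ 6
8^4 ≡ 7
8^7 ≡ 17
8^14 ≡ 28
8^28 ≡ 1
So ord_29(8) = 28, hence |⟨8⟩| = 28.
The index is φ(29) / ord(8) = 28 / 28 = 1.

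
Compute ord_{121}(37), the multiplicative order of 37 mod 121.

55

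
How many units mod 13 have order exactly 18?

φ(13) = 13 − 1 = 12 = 2^2 · 3.
(Z/13Z)^× is cyclic (|G| = 12); a cyclic group of order m has exactly φ(d) elements of each order d | m, and none otherwise.
Since 18 ∤ 12, the count is 0.

0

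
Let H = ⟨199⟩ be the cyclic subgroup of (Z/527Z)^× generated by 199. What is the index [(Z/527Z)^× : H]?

2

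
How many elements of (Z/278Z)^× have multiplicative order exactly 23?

22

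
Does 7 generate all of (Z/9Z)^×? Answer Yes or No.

No

φ(9) = φ(3^2) = 3·(3−1) = 6 = 2 · 3.
It suffices to check that the order of 7 is not a proper divisor of 6: compute 7^(6/q) for q ∈ {2, 3}.
7^3 ≡ 1 (mod 9)  [q = 2: ≡ 1 ✗]
7^2 ≡ 4 (mod 9)  [q = 3: ≢ 1 ✓]
Since 7^3 ≡ 1, the order of 7 divides 3 < 6, so 7 is not a primitive root.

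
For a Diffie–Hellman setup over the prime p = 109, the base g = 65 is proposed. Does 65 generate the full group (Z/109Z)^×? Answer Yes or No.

φ(109) = 109 − 1 = 108 = 2^2 · 3^3.
65 is a primitive root mod 109 iff 65^(φ(109)/q) ≢ 1 for every prime q | φ(109), i.e. q ∈ {2, 3}.
65^54 ≡ 108 (mod 109)  [q = 2: ≢ 1 ✓]
65^36 ≡ 45 (mod 109)  [q = 3: ≢ 1 ✓]
None equal 1, so ord_109(65) = 108: 65 is a primitive root.

Yes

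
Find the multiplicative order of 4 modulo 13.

6

The order of 4 must divide φ(13) = 13 − 1 = 12 = 2^2 · 3.
Divisors of 12: 1, 2, 3, 4, 6, 12.
Test each divisor d:
4^1 ≡ 4 (mod 13)
4^2 ≡ 3 (mod 13)
4^3 ≡ 12 (mod 13)
4^4 ≡ 9 (mod 13)
4^6 ≡ 1 (mod 13) ✓
The smallest such exponent is 6, so the order of 4 is 6.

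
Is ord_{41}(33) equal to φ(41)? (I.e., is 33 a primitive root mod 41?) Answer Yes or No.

φ(41) = 41 − 1 = 40 = 2^3 · 5.
33 is a primitive root mod 41 iff 33^(φ(41)/q) ≢ 1 for every prime q | φ(41), i.e. q ∈ {2, 5}.
33^20 ≡ 1 (mod 41)  [q = 2: ≡ 1 ✗]
33^8 ≡ 16 (mod 41)  [q = 5: ≢ 1 ✓]
The check at q = 2 fails, so 33 generates a proper subgroup.

No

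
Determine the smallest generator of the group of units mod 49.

3

φ(49) = φ(7^2) = 7·(7−1) = 42 = 2 · 3 · 7.
g is a primitive root iff g^(42/q) ≢ 1 (mod 49) for each prime q ∈ {2, 3, 7}.
g = 2: 2^21 ≡ 1 — hits 1, so not a primitive root.
g = 3: 3^21 ≡ 48; 3^14 ≡ 30; 3^6 ≡ 43 — none is 1, so 3 is a primitive root.
The smallest primitive root modulo 49 is 3.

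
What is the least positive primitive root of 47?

5

φ(47) = 47 − 1 = 46 = 2 · 23.
Test candidates g = 2, 3, … against the prime factors q ∈ {2, 23} of φ(47): g is a generator iff g^(46/q) ≢ 1 for every such q.
g = 2: 2^23 ≡ 1 — hits 1, so not a primitive root.
g = 3: 3^23 ≡ 1 — hits 1, so not a primitive root.
g = 4: 4^23 ≡ 1 — hits 1, so not a primitive root.
g = 5: 5^23 ≡ 46; 5^2 ≡ 25 — none is 1, so 5 is a primitive root.
Hence the least primitive root of 47 is 5.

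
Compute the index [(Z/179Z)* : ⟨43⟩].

2

The order of 43 must divide φ(179) = 179 − 1 = 178 = 2 · 89.
Divisors of 178: 1, 2, 89, 178.
Check 43^d mod 179 for each divisor in increasing order:
43^1 ≡ 43 (mod 179)
43^2 ≡ 59 (mod 179)
43^89 ≡ 1 (mod 179) ✓
So ord_179(43) = 89, hence |⟨43⟩| = 89.
The index is φ(179) / ord(43) = 178 / 89 = 2.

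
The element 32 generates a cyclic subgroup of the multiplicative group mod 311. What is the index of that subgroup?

The order of 32 must divide φ(311) = 311 − 1 = 310 = 2 · 5 · 31.
Divisors of 310: 1, 2, 5, 10, 31, 62, 155, 310.
Compute 32^d (mod 311) for the divisors d until we hit 1:
32^1 ≡ 32 (mod 311)
32^2 ≡ 91 (mod 311)
32^5 ≡ 20 (mod 311)
32^10 ≡ 89 (mod 311)
32^31 ≡ 1 (mod 311) ✓
The order of 32 is 31, so the subgroup it generates has 31 elements.
Index = |(Z/311Z)^×| / |⟨32⟩| = 310 / 31 = 10.

10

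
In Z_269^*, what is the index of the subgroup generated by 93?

ord(93) | φ(269) = 269 − 1 = 268 = 2^2 · 67.
Divisors of 268: 1, 2, 4, 67, 134, 268.
Test each divisor d:
93^1 ≡ 93 (mod 269)
93^2 ≡ 41 (mod 269)
93^4 ≡ 67 (mod 269)
93^67 ≡ 1 (mod 269) ✓
The order of 93 is 67, so the subgroup it generates has 67 elements.
The index is φ(269) / ord(93) = 268 / 67 = 4.

4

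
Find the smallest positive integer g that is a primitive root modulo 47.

φ(47) = 47 − 1 = 46 = 2 · 23.
Test candidates g = 2, 3, … against the prime factors q ∈ {2, 23} of φ(47): g is a generator iff g^(46/q) ≢ 1 for every such q.
g = 2: 2^23 ≡ 1 — hits 1, so not a primitive root.
g = 3: 3^23 ≡ 1 — hits 1, so not a primitive root.
g = 4: 4^23 ≡ 1 — hits 1, so not a primitive root.
g = 5: 5^23 ≡ 46; 5^2 ≡ 25 — none is 1, so 5 is a primitive root.
Hence the least primitive root of 47 is 5.

5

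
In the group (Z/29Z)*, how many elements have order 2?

1

φ(29) = 29 − 1 = 28 = 2^2 · 7.
In a cyclic group of order 28, there are φ(d) elements of order d for each divisor d of 28, and zero for non-divisors.
2 | 28, and φ(2) = 2 − 1 = 1.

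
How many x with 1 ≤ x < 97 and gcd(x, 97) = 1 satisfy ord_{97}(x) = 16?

8

φ(97) = 97 − 1 = 96 = 2^5 · 3.
In a cyclic group of order 96, there are φ(d) elements of order d for each divisor d of 96, and zero for non-divisors.
16 = 2^4 divides 96, and φ(16) = 8.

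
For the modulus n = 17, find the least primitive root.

φ(17) = 17 − 1 = 16 = 2^4.
Test candidates g = 2, 3, … against the prime factors q ∈ {2} of φ(17): g is a generator iff g^(16/q) ≢ 1 for every such q.
g = 2: 2^8 ≡ 1 — hits 1, so not a primitive root.
g = 3: 3^8 ≡ 16 — none is 1, so 3 is a primitive root.
Hence the least primitive root of 17 is 3.

3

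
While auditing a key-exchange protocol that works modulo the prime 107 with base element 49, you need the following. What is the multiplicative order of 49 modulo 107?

53

Since 49 ∈ (Z/107Z)^×, its order divides φ(107) = 107 − 1 = 106 = 2 · 53.
Divisors of 106: 1, 2, 53, 106.
Test each divisor d:
49^1 ≡ 49 (mod 107)
49^2 ≡ 47 (mod 107)
49^53 ≡ 1 (mod 107) ✓
The smallest such exponent is 53, so the order of 49 is 53.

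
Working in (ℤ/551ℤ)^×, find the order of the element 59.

Since 59 ∈ (Z/551Z)^×, its order divides φ(551) = φ(19·29) = (19−1)·(29−1) = 18·28 = 504 = 2^3 · 3^2 · 7.
Divisors of 504: 1, 2, 3, 4, 6, 7, 8, 9, 12, 14, 18, 21, 24, 28, 36, 42, 56, 63, 72, 84, 126, 168, 252, 504.
Compute 59^d (mod 551) for the divisors d until we hit 1:
59^1 ≡ 59 (mod 551)
59^2 ≡ 175 (mod 551)
59^3 ≡ 407 (mod 551)
59^4 ≡ 320 (mod 551)
59^6 ≡ 349 (mod 551)
59^7 ≡ 204 (mod 551)
59^8 ≡ 465 (mod 551)
59^9 ≡ 436 (mod 551)
59^12 ≡ 30 (mod 551)
59^14 ≡ 291 (mod 551)
59^18 ≡ 1 (mod 551) ✓
Hence ord(59) = 18.

18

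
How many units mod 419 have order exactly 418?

180

φ(419) = 419 − 1 = 418 = 2 · 11 · 19.
Since (Z/419Z)^× is cyclic of order 418, the number of elements of order d is φ(d) when d | 418 and 0 otherwise.
418 = 2 · 11 · 19 divides 418, and φ(418) = 180.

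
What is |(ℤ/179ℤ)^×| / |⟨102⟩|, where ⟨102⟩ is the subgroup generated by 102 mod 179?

ord(102) | φ(179) = 179 − 1 = 178 = 2 · 89.
Divisors of 178: 1, 2, 89, 178.
Compute 102^d (mod 179) for the divisors d until we hit 1:
102^1 ≡ 102
102^2 ≡ 22
102^89 ≡ 178
102^178 ≡ 1
The order of 102 is 178, so the subgroup it generates has 178 elements.
[(Z/179Z)^× : ⟨102⟩] = 178/178 = 1.

1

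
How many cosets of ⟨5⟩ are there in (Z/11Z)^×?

ord(5) | φ(11) = 11 − 1 = 10 = 2 · 5.
Divisors of 10: 1, 2, 5, 10.
Test each divisor d:
5^1 ≡ 5 (mod 11)
5^2 ≡ 3 (mod 11)
5^5 ≡ 1 (mod 11) ✓
Thus |⟨5⟩| = ord(5) = 5.
The index is φ(11) / ord(5) = 10 / 5 = 2.

2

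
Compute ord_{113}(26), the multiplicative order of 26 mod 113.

56

Since 26 ∈ (Z/113Z)^×, its order divides φ(113) = 113 − 1 = 112 = 2^4 · 7.
Divisors of 112: 1, 2, 4, 7, 8, 14, 16, 28, 56, 112.
Compute 26^d (mod 113) for the divisors d until we hit 1:
26^1 ≡ 26 (mod 113)
26^2 ≡ 111 (mod 113)
26^4 ≡ 4 (mod 113)
26^7 ≡ 18 (mod 113)
26^8 ≡ 16 (mod 113)
26^14 ≡ 98 (mod 113)
26^16 ≡ 30 (mod 113)
26^28 ≡ 112 (mod 113)
26^56 ≡ 1 (mod 113) ✓
The smallest such exponent is 56, so the order of 26 is 56.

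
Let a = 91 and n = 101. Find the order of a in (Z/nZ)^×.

4

The order of 91 must divide φ(101) = 101 − 1 = 100 = 2^2 · 5^2.
Divisors of 100: 1, 2, 4, 5, 10, 20, 25, 50, 100.
Evaluate successive powers at the divisors of 100:
91^1 ≡ 91
91^2 ≡ 100
91^4 ≡ 1
Therefore the multiplicative order of 91 modulo 101 is 4.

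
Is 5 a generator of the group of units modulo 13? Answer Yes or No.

No

φ(13) = 13 − 1 = 12 = 2^2 · 3.
5 is a primitive root mod 13 iff 5^(φ(13)/q) ≢ 1 for every prime q | φ(13), i.e. q ∈ {2, 3}.
5^6 ≡ 12 (mod 13)  [q = 2: ≢ 1 ✓]
5^4 ≡ 1 (mod 13)  [q = 3: ≡ 1 ✗]
Since 5^4 ≡ 1, the order of 5 divides 4 < 12, so 5 is not a primitive root.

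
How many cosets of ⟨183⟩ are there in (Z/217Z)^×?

12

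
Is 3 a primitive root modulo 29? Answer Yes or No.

Yes

φ(29) = 29 − 1 = 28 = 2^2 · 7.
An element g generates (Z/29Z)^× iff g^(28/q) ≢ 1 (mod 29) for each prime q ∈ {2, 7}.
3^14 ≡ 28 (mod 29)  [q = 2: ≢ 1 ✓]
3^4 ≡ 23 (mod 29)  [q = 7: ≢ 1 ✓]
All checks pass, so 3 has order 28 and is a primitive root modulo 29.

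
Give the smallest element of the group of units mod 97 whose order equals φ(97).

5

φ(97) = 97 − 1 = 96 = 2^5 · 3.
g is a primitive root iff g^(96/q) ≢ 1 (mod 97) for each prime q ∈ {2, 3}.
g = 2: 2^48 ≡ 1 — hits 1, so not a primitive root.
g = 3: 3^48 ≡ 1 — hits 1, so not a primitive root.
g = 4: 4^48 ≡ 1 — hits 1, so not a primitive root.
g = 5: 5^48 ≡ 96; 5^32 ≡ 35 — none is 1, so 5 is a primitive root.
The smallest primitive root modulo 97 is 5.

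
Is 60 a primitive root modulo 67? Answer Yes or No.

φ(67) = 67 − 1 = 66 = 2 · 3 · 11.
Test 60^(66/q) mod 67 for each prime factor q of 66:
60^33 ≡ 1 (mod 67)  [q = 2: ≡ 1 ✗]
60^22 ≡ 29 (mod 67)  [q = 3: ≢ 1 ✓]
60^6 ≡ 64 (mod 67)  [q = 11: ≢ 1 ✓]
Since 60^33 ≡ 1, the order of 60 divides 33 < 66, so 60 is not a primitive root.

No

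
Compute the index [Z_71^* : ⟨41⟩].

5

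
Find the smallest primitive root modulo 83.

2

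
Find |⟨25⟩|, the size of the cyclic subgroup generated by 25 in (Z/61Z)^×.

Since 25 ∈ (Z/61Z)^×, its order divides φ(61) = 61 − 1 = 60 = 2^2 · 3 · 5.
Divisors of 60: 1, 2, 3, 4, 5, 6, 10, 12, 15, 20, 30, 60.
Evaluate successive powers at the divisors of 60:
25^1 ≡ 25
25^2 ≡ 15
25^3 ≡ 9
25^4 ≡ 42
25^5 ≡ 13
25^6 ≡ 20
25^10 ≡ 47
25^12 ≡ 34
25^15 ≡ 1
Therefore the multiplicative order of 25 modulo 61 is 15.

15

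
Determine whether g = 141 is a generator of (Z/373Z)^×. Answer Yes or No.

Yes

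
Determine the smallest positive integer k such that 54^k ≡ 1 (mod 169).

156

By Lagrange's theorem, ord_169(54) divides φ(169) = φ(13^2) = 13·(13−1) = 156 = 2^2 · 3 · 13.
Divisors of 156: 1, 2, 3, 4, 6, 12, 13, 26, 39, 52, 78, 156.
Compute 54^d (mod 169) for the divisors d until we hit 1:
54^1 ≡ 54
54^2 ≡ 43
54^3 ≡ 125
54^4 ≡ 159
54^6 ≡ 77
54^12 ≡ 14
54^13 ≡ 80
54^26 ≡ 147
54^39 ≡ 99
54^52 ≡ 146
54^78 ≡ 168
54^156 ≡ 1
Hence ord(54) = 156.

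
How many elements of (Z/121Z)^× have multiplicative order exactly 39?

φ(121) = φ(11^2) = 11·(11−1) = 110 = 2 · 5 · 11.
Since (Z/121Z)^× is cyclic of order 110, the number of elements of order d is φ(d) when d | 110 and 0 otherwise.
39 does not divide 110, so no element of (Z/121Z)^× has order 39.

0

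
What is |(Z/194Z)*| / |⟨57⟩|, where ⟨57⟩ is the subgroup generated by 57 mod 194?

1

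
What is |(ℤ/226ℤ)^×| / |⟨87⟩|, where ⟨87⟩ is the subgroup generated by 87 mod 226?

2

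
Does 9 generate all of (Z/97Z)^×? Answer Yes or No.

No

φ(97) = 97 − 1 = 96 = 2^5 · 3.
An element g generates (Z/97Z)^× iff g^(96/q) ≢ 1 (mod 97) for each prime q ∈ {2, 3}.
9^48 ≡ 1 (mod 97)  [q = 2: ≡ 1 ✗]
9^32 ≡ 61 (mod 97)  [q = 3: ≢ 1 ✓]
9^48 ≡ 1 shows ord(9) | 48, strictly less than φ(97); not a primitive root.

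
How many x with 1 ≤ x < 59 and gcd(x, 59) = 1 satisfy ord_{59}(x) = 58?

φ(59) = 59 − 1 = 58 = 2 · 29.
Since (Z/59Z)^× is cyclic of order 58, the number of elements of order d is φ(d) when d | 58 and 0 otherwise.
58 = 2 · 29 divides 58, and φ(58) = 28.

28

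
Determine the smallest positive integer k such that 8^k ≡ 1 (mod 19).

6

ord(8) | φ(19) = 19 − 1 = 18 = 2 · 3^2.
Divisors of 18: 1, 2, 3, 6, 9, 18.
Compute 8^d (mod 19) for the divisors d until we hit 1:
8^1 ≡ 8
8^2 ≡ 7
8^3 ≡ 18
8^6 ≡ 1
Hence ord(8) = 6.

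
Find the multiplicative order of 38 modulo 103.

51

The order of 38 must divide φ(103) = 103 − 1 = 102 = 2 · 3 · 17.
Divisors of 102: 1, 2, 3, 6, 17, 34, 51, 102.
Compute 38^d (mod 103) for the divisors d until we hit 1:
38^1 ≡ 38
38^2 ≡ 2
38^3 ≡ 76
38^6 ≡ 8
38^17 ≡ 46
38^34 ≡ 56
38^51 ≡ 1
Therefore the multiplicative order of 38 modulo 103 is 51.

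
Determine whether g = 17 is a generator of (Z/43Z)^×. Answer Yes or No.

φ(43) = 43 − 1 = 42 = 2 · 3 · 7.
Test 17^(42/q) mod 43 for each prime factor q of 42:
17^21 ≡ 1 (mod 43)  [q = 2: ≡ 1 ✗]
17^14 ≡ 6 (mod 43)  [q = 3: ≢ 1 ✓]
17^6 ≡ 35 (mod 43)  [q = 7: ≢ 1 ✓]
The check at q = 2 fails, so 17 generates a proper subgroup.

No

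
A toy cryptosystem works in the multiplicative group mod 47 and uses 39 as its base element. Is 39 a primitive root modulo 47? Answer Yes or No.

Yes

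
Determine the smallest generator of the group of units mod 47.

5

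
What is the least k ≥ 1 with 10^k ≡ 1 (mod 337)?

336

By Lagrange's theorem, ord_337(10) divides φ(337) = 337 − 1 = 336 = 2^4 · 3 · 7.
Divisors of 336: 1, 2, 3, 4, 6, 7, 8, 12, 14, 16, 21, 24, 28, 42, 48, 56, 84, 112, 168, 336.
Check 10^d mod 337 for each divisor in increasing order:
10^1 ≡ 10
10^2 ≡ 100
10^3 ≡ 326
10^4 ≡ 227
10^6 ≡ 121
10^7 ≡ 199
10^8 ≡ 305
10^12 ≡ 150
10^14 ≡ 172
10^16 ≡ 13
10^21 ≡ 191
10^24 ≡ 258
10^28 ≡ 265
10^42 ≡ 85
10^48 ≡ 175
10^56 ≡ 129
10^84 ≡ 148
10^112 ≡ 128
10^168 ≡ 336
10^336 ≡ 1
Therefore the multiplicative order of 10 modulo 337 is 336.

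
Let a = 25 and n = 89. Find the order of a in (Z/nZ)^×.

22

ord(25) | φ(89) = 89 − 1 = 88 = 2^3 · 11.
Divisors of 88: 1, 2, 4, 8, 11, 22, 44, 88.
Check 25^d mod 89 for each divisor in increasing order:
25^1 ≡ 25 (mod 89)
25^2 ≡ 2 (mod 89)
25^4 ≡ 4 (mod 89)
25^8 ≡ 16 (mod 89)
25^11 ≡ 88 (mod 89)
25^22 ≡ 1 (mod 89) ✓
So ord_89(25) = 22.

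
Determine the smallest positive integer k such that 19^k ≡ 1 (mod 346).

By Lagrange's theorem, ord_346(19) divides φ(346) = φ(2)·φ(173) = 1·172 = 172 = 2^2 · 43.
Divisors of 172: 1, 2, 4, 43, 86, 172.
Compute 19^d (mod 346) for the divisors d until we hit 1:
19^1 ≡ 19 (mod 346)
19^2 ≡ 15 (mod 346)
19^4 ≡ 225 (mod 346)
19^43 ≡ 253 (mod 346)
19^86 ≡ 345 (mod 346)
19^172 ≡ 1 (mod 346) ✓
The smallest such exponent is 172, so the order of 19 is 172.

172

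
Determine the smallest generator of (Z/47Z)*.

5

φ(47) = 47 − 1 = 46 = 2 · 23.
Test candidates g = 2, 3, … against the prime factors q ∈ {2, 23} of φ(47): g is a generator iff g^(46/q) ≢ 1 for every such q.
g = 2: 2^23 ≡ 1 — hits 1, so not a primitive root.
g = 3: 3^23 ≡ 1 — hits 1, so not a primitive root.
g = 4: 4^23 ≡ 1 — hits 1, so not a primitive root.
g = 5: 5^23 ≡ 46; 5^2 ≡ 25 — none is 1, so 5 is a primitive root.
So 5 is the smallest generator of (Z/47Z)^×.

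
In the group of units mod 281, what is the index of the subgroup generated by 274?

Since 274 ∈ (Z/281Z)^×, its order divides φ(281) = 281 − 1 = 280 = 2^3 · 5 · 7.
Divisors of 280: 1, 2, 4, 5, 7, 8, 10, 14, 20, 28, 35, 40, 56, 70, 140, 280.
Check 274^d mod 281 for each divisor in increasing order:
274^1 ≡ 274
274^2 ≡ 49
274^4 ≡ 153
274^5 ≡ 53
274^7 ≡ 68
274^8 ≡ 86
274^10 ≡ 280
274^14 ≡ 128
274^20 ≡ 1
So ord_281(274) = 20, hence |⟨274⟩| = 20.
[(Z/281Z)^× : ⟨274⟩] = 280/20 = 14.

14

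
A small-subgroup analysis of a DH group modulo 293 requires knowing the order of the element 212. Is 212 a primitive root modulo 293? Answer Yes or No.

φ(293) = 293 − 1 = 292 = 2^2 · 73.
Test 212^(292/q) mod 293 for each prime factor q of 292:
212^146 ≡ 1 (mod 293)  [q = 2: ≡ 1 ✗]
212^4 ≡ 40 (mod 293)  [q = 73: ≢ 1 ✓]
The check at q = 2 fails, so 212 generates a proper subgroup.

No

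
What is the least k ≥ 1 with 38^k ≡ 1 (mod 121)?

55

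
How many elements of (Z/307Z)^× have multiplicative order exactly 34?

16

φ(307) = 307 − 1 = 306 = 2 · 3^2 · 17.
(Z/307Z)^× is cyclic (|G| = 306); a cyclic group of order m has exactly φ(d) elements of each order d | m, and none otherwise.
34 = 2 · 17 divides 306, and φ(34) = 16.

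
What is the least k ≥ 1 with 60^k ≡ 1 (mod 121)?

55

Since 60 ∈ (Z/121Z)^×, its order divides φ(121) = φ(11^2) = 11·(11−1) = 110 = 2 · 5 · 11.
Divisors of 110: 1, 2, 5, 10, 11, 22, 55, 110.
Check 60^d mod 121 for each divisor in increasing order:
60^1 ≡ 60
60^2 ≡ 91
60^5 ≡ 34
60^10 ≡ 67
60^11 ≡ 27
60^22 ≡ 3
60^55 ≡ 1
Hence ord(60) = 55.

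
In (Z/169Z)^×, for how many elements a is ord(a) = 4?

2

φ(169) = φ(13^2) = 13·(13−1) = 156 = 2^2 · 3 · 13.
(Z/169Z)^× is cyclic (|G| = 156); a cyclic group of order m has exactly φ(d) elements of each order d | m, and none otherwise.
4 = 2^2 divides 156, and φ(4) = 2.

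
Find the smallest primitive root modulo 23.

φ(23) = 23 − 1 = 22 = 2 · 11.
g is a primitive root iff g^(22/q) ≢ 1 (mod 23) for each prime q ∈ {2, 11}.
g = 2: 2^11 ≡ 1 — hits 1, so not a primitive root.
g = 3: 3^11 ≡ 1 — hits 1, so not a primitive root.
g = 4: 4^11 ≡ 1 — hits 1, so not a primitive root.
g = 5: 5^11 ≡ 22; 5^2 ≡ 2 — none is 1, so 5 is a primitive root.
Hence the least primitive root of 23 is 5.

5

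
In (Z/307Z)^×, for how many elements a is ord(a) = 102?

32

φ(307) = 307 − 1 = 306 = 2 · 3^2 · 17.
(Z/307Z)^× is cyclic (|G| = 306); a cyclic group of order m has exactly φ(d) elements of each order d | m, and none otherwise.
102 = 2 · 3 · 17 divides 306, and φ(102) = 32.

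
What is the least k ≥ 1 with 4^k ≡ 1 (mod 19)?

ord(4) | φ(19) = 19 − 1 = 18 = 2 · 3^2.
Divisors of 18: 1, 2, 3, 6, 9, 18.
Test each divisor d:
4^1 ≡ 4 (mod 19)
4^2 ≡ 16 (mod 19)
4^3 ≡ 7 (mod 19)
4^6 ≡ 11 (mod 19)
4^9 ≡ 1 (mod 19) ✓
The smallest such exponent is 9, so the order of 4 is 9.

9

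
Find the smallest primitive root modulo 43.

φ(43) = 43 − 1 = 42 = 2 · 3 · 7.
Test candidates g = 2, 3, … against the prime factors q ∈ {2, 3, 7} of φ(43): g is a generator iff g^(42/q) ≢ 1 for every such q.
g = 2: 2^21 ≡ 42; 2^14 ≡ 1 — hits 1, so not a primitive root.
g = 3: 3^21 ≡ 42; 3^14 ≡ 36; 3^6 ≡ 41 — none is 1, so 3 is a primitive root.
Hence the least primitive root of 43 is 3.

3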